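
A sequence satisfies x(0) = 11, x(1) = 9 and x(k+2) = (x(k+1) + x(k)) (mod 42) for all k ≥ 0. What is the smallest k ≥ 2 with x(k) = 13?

We have x(0) = 11; x(1) = 9; x(2) = 20; x(3) = 29; x(4) = 7; x(5) = 36; x(6) = 1; x(7) = 37; x(8) = 38; x(9) = 33; x(10) = 29; x(11) = 20; x(12) = 7; x(13) = 27; x(14) = 34; x(15) = 19; x(16) = 11; x(17) = 30; x(18) = 41; x(19) = 29; x(20) = 28; x(21) = 15; x(22) = 1; x(23) = 16; x(24) = 17; x(25) = 33; x(26) = 8; x(27) = 41; x(28) = 7; x(29) = 6; x(30) = 13; x(31) = 19; x(32) = 32; x(33) = 9; x(34) = 41; x(35) = 8; x(36) = 7; x(37) = 15; x(38) = 22; x(39) = 37; x(40) = 17; x(41) = 12; x(42) = 29; x(43) = 41; x(44) = 28; x(45) = 27; x(46) = 13; x(47) = 40; x(48) = 11; x(49) = 9.
The sequence repeats with period 48.
The value 13 first appears (with k ≥ 2) at x(30).

30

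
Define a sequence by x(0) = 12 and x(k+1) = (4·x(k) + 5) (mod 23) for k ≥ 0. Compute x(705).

We have x(0) = 12,  x(1) = 7,  x(2) = 10,  x(3) = 22,  x(4) = 1,  x(5) = 9,  x(6) = 18,  x(7) = 8,  x(8) = 14,  x(9) = 15,  x(10) = 19,  x(11) = 12.
Since x(11) = x(0) = 12, the sequence is periodic with period 11.
So x(705) = x(0 + ((705-0) mod 11)) = x(1) = 7.

7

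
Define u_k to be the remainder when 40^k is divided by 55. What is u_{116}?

We have u_0 = 1; u_1 = 40; u_2 = 5; u_3 = 35; u_4 = 25; u_5 = 10; u_6 = 15; u_7 = 50; u_8 = 20; u_9 = 30; u_{10} = 45; u_{11} = 40.
Since u_{11} = u_1 = 40, the sequence is eventually periodic: after a pre-period of length 1 it cycles with period 10.
For k ≥ 1, u_k depends only on (k - 1) mod 10. (116 - 1) mod 10 = 5, so u_{116} = u_6 = 15.

15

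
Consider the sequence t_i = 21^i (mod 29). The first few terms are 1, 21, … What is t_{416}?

25

We have t_0 = 1; t_1 = 21; t_2 = 6; t_3 = 10; t_4 = 7; t_5 = 2; t_6 = 13; t_7 = 12; t_8 = 20; t_9 = 14; t_{10} = 4; t_{11} = 26; t_{12} = 24; t_{13} = 11; t_{14} = 28; t_{15} = 8; t_{16} = 23; t_{17} = 19; t_{18} = 22; t_{19} = 27; t_{20} = 16; t_{21} = 17; t_{22} = 9; t_{23} = 15; t_{24} = 25; t_{25} = 3; t_{26} = 5; t_{27} = 18; t_{28} = 1.
Since t_{28} = t_0 = 1, the sequence is periodic with period 28.
So t_{416} = t_{0 + ((416-0) mod 28)} = t_{24} = 25.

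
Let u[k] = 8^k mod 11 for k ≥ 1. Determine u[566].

3

We have u[1] = 8,  u[2] = 9,  u[3] = 6,  u[4] = 4,  u[5] = 10,  u[6] = 3,  u[7] = 2,  u[8] = 5,  u[9] = 7,  u[10] = 1,  u[11] = 8.
Since u[11] = u[1] = 8, the sequence is periodic with period 10.
(566 - 1) mod 10 = 5, so u[566] = u[6] = 3.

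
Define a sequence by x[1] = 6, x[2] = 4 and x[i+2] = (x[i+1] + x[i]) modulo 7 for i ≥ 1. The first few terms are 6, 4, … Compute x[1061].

3

x[1] = 6, x[2] = 4, x[3] = 3, x[4] = 0, x[5] = 3, x[6] = 3, x[7] = 6, x[8] = 2, x[9] = 1, x[10] = 3, x[11] = 4, x[12] = 0, x[13] = 4, x[14] = 4, x[15] = 1, x[16] = 5, x[17] = 6, x[18] = 4.
Since (x[17], x[18]) = (x[1], x[2]) = (6, 4) (two consecutive terms determine the rest), the sequence is periodic with period 16.
(1061 - 1) mod 16 = 4, so x[1061] = x[5] = 3.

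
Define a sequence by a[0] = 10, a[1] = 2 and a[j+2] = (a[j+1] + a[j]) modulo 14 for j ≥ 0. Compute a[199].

8

Listing terms: a[0] = 10; a[1] = 2; a[2] = 12; a[3] = 0; a[4] = 12; a[5] = 12; a[6] = 10; a[7] = 8; a[8] = 4; a[9] = 12; a[10] = 2; a[11] = 0; a[12] = 2; a[13] = 2; a[14] = 4; a[15] = 6; a[16] = 10; a[17] = 2.
The sequence repeats with period 16.
(199 - 0) mod 16 = 7, so a[199] = a[7] = 8.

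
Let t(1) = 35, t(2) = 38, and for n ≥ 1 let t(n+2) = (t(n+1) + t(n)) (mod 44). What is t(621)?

t(1) = 35, t(2) = 38, t(3) = 29, t(4) = 23, t(5) = 8, t(6) = 31, t(7) = 39, t(8) = 26, t(9) = 21, t(10) = 3, t(11) = 24, t(12) = 27, t(13) = 7, t(14) = 34, t(15) = 41, t(16) = 31, t(17) = 28, t(18) = 15, t(19) = 43, t(20) = 14, t(21) = 13, t(22) = 27, t(23) = 40, t(24) = 23, t(25) = 19, t(26) = 42, t(27) = 17, t(28) = 15, t(29) = 32, t(30) = 3, t(31) = 35, t(32) = 38.
Since (t(31), t(32)) = (t(1), t(2)) = (35, 38) (two consecutive terms determine the rest), the sequence is periodic with period 30.
So t(621) = t(1 + ((621-1) mod 30)) = t(21) = 13.

13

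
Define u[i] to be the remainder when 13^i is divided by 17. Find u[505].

Computing terms: u[0] = 1,  u[1] = 13,  u[2] = 16,  u[3] = 4,  u[4] = 1.
Since u[4] = u[0] = 1, the sequence is periodic with period 4.
So u[505] = u[0 + ((505-0) mod 4)] = u[1] = 13.

13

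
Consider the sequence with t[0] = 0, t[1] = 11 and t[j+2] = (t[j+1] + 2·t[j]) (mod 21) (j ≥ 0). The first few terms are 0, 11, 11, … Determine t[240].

0

Computing terms: t[0] = 0, t[1] = 11, t[2] = 11, t[3] = 12, t[4] = 13, t[5] = 16, t[6] = 0, t[7] = 11.
The sequence repeats with period 6.
So t[240] = t[0 + ((240-0) mod 6)] = t[0] = 0.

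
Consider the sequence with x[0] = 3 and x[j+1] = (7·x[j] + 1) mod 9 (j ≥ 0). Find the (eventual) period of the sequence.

9

Listing terms: x[0] = 3,  x[1] = 4,  x[2] = 2,  x[3] = 6,  x[4] = 7,  x[5] = 5,  x[6] = 0,  x[7] = 1,  x[8] = 8,  x[9] = 3.
The sequence repeats with period 9.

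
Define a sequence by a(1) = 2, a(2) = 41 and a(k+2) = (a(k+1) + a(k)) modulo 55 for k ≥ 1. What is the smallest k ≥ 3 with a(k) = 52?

17

Computing terms: a(1) = 2,  a(2) = 41,  a(3) = 43,  a(4) = 29,  a(5) = 17,  a(6) = 46,  a(7) = 8,  a(8) = 54,  a(9) = 7,  a(10) = 6,  a(11) = 13,  a(12) = 19,  a(13) = 32,  a(14) = 51,  a(15) = 28,  a(16) = 24,  a(17) = 52,  a(18) = 21,  a(19) = 18,  a(20) = 39,  a(21) = 2,  a(22) = 41.
The sequence repeats with period 20.
The value 52 first appears (with k ≥ 3) at a(17).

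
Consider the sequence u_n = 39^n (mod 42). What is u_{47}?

9

u_1 = 39; u_2 = 9; u_3 = 15; u_4 = 39.
Since u_4 = u_1 = 39, the sequence is periodic with period 3.
So u_{47} = u_{1 + ((47-1) mod 3)} = u_2 = 9.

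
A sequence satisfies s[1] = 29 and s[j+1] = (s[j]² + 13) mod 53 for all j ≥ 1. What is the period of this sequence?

3

Listing terms: s[1] = 29,  s[2] = 6,  s[3] = 49,  s[4] = 29.
Since s[4] = s[1] = 29, the sequence is periodic with period 3.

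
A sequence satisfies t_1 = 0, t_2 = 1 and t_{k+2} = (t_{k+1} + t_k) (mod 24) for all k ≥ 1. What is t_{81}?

21

t_1 = 0; t_2 = 1; t_3 = 1; t_4 = 2; t_5 = 3; t_6 = 5; t_7 = 8; t_8 = 13; t_9 = 21; t_{10} = 10; t_{11} = 7; t_{12} = 17; t_{13} = 0; t_{14} = 17; t_{15} = 17; t_{16} = 10; t_{17} = 3; t_{18} = 13; t_{19} = 16; t_{20} = 5; t_{21} = 21; t_{22} = 2; t_{23} = 23; t_{24} = 1; t_{25} = 0; t_{26} = 1.
Since (t_{25}, t_{26}) = (t_1, t_2) = (0, 1) (two consecutive terms determine the rest), the sequence is periodic with period 24.
(81 - 1) mod 24 = 8, so t_{81} = t_9 = 21.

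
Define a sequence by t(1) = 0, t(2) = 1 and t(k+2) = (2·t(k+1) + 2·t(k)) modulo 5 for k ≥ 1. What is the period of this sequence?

We have t(1) = 0, t(2) = 1, t(3) = 2, t(4) = 1, t(5) = 1, t(6) = 4, t(7) = 0, t(8) = 3, t(9) = 1, t(10) = 3, t(11) = 3, t(12) = 2, t(13) = 0, t(14) = 4, t(15) = 3, t(16) = 4, t(17) = 4, t(18) = 1, t(19) = 0, t(20) = 2, t(21) = 4, t(22) = 2, t(23) = 2, t(24) = 3, t(25) = 0, t(26) = 1.
Since (t(25), t(26)) = (t(1), t(2)) = (0, 1) (two consecutive terms determine the rest), the sequence is periodic with period 24.

24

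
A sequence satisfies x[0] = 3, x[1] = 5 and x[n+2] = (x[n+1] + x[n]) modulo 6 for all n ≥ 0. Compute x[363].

Computing terms: x[0] = 3, x[1] = 5, x[2] = 2, x[3] = 1, x[4] = 3, x[5] = 4, x[6] = 1, x[7] = 5, x[8] = 0, x[9] = 5, x[10] = 5, x[11] = 4, x[12] = 3, x[13] = 1, x[14] = 4, x[15] = 5, x[16] = 3, x[17] = 2, x[18] = 5, x[19] = 1, x[20] = 0, x[21] = 1, x[22] = 1, x[23] = 2, x[24] = 3, x[25] = 5.
Since (x[24], x[25]) = (x[0], x[1]) = (3, 5) (two consecutive terms determine the rest), the sequence is periodic with period 24.
(363 - 0) mod 24 = 3, so x[363] = x[3] = 1.

1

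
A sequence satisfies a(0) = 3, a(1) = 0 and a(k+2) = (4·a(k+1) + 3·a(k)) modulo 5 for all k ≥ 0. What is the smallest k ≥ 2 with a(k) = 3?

8

Listing terms: a(0) = 3; a(1) = 0; a(2) = 4; a(3) = 1; a(4) = 1; a(5) = 2; a(6) = 1; a(7) = 0; a(8) = 3; a(9) = 2; a(10) = 2; a(11) = 4; a(12) = 2; a(13) = 0; a(14) = 1; a(15) = 4; a(16) = 4; a(17) = 3; a(18) = 4; a(19) = 0; a(20) = 2; a(21) = 3; a(22) = 3; a(23) = 1; a(24) = 3; a(25) = 0.
The sequence repeats with period 24.
The value 3 first appears (with k ≥ 2) at a(8).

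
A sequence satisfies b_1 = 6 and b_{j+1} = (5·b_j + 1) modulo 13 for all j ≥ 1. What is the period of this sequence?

We have b_1 = 6,  b_2 = 5,  b_3 = 0,  b_4 = 1,  b_5 = 6.
The sequence repeats with period 4.

4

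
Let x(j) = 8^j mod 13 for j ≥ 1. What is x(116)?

1

Computing terms: x(1) = 8, x(2) = 12, x(3) = 5, x(4) = 1, x(5) = 8.
Since x(5) = x(1) = 8, the sequence is periodic with period 4.
So x(116) = x(1 + ((116-1) mod 4)) = x(4) = 1.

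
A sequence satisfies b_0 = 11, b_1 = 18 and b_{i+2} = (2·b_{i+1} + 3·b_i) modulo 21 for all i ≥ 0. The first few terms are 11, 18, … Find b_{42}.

We have b_0 = 11,  b_1 = 18,  b_2 = 6,  b_3 = 3,  b_4 = 3,  b_5 = 15,  b_6 = 18,  b_7 = 18,  b_8 = 6.
Since (b_7, b_8) = (b_1, b_2) = (18, 6) (two consecutive terms determine the rest), the sequence is eventually periodic: after a pre-period of length 1 it cycles with period 6.
For i ≥ 1, b_i depends only on (i - 1) mod 6. (42 - 1) mod 6 = 5, so b_{42} = b_6 = 18.

18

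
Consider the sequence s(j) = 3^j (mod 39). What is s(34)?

We have s(0) = 1; s(1) = 3; s(2) = 9; s(3) = 27; s(4) = 3.
Since s(4) = s(1) = 3, the sequence is eventually periodic: after a pre-period of length 1 it cycles with period 3.
For j ≥ 1, s(j) depends only on (j - 1) mod 3. (34 - 1) mod 3 = 0, so s(34) = s(1) = 3.

3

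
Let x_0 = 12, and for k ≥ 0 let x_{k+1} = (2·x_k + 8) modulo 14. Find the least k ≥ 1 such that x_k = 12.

Computing terms: x_0 = 12; x_1 = 4; x_2 = 2; x_3 = 12.
Since x_3 = x_0 = 12, the sequence is periodic with period 3.
The value 12 next appears (with k ≥ 1) at x_3.

3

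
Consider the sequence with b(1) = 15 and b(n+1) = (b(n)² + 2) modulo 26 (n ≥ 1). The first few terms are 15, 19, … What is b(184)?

3

Computing terms: b(1) = 15, b(2) = 19, b(3) = 25, b(4) = 3, b(5) = 11, b(6) = 19.
Since b(6) = b(2) = 19, the sequence is eventually periodic: after a pre-period of length 1 it cycles with period 4.
For n ≥ 2, b(n) depends only on (n - 2) mod 4. (184 - 2) mod 4 = 2, so b(184) = b(4) = 3.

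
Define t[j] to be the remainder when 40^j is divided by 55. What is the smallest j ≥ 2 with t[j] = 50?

t[1] = 40,  t[2] = 5,  t[3] = 35,  t[4] = 25,  t[5] = 10,  t[6] = 15,  t[7] = 50,  t[8] = 20,  t[9] = 30,  t[10] = 45,  t[11] = 40.
The sequence repeats with period 10.
The value 50 first appears (with j ≥ 2) at t[7].

7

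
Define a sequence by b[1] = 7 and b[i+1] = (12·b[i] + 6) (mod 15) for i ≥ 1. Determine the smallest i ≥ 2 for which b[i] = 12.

Listing terms: b[1] = 7, b[2] = 0, b[3] = 6, b[4] = 3, b[5] = 12, b[6] = 0.
Since b[6] = b[2] = 0, the sequence is eventually periodic: after a pre-period of length 1 it cycles with period 4.
The value 12 first appears (with i ≥ 2) at b[5].

5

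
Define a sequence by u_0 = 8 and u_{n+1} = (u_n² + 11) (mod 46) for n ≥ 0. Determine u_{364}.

Computing terms: u_0 = 8; u_1 = 29; u_2 = 24; u_3 = 35; u_4 = 40; u_5 = 1; u_6 = 12; u_7 = 17; u_8 = 24.
Since u_8 = u_2 = 24, the sequence is eventually periodic: after a pre-period of length 2 it cycles with period 6.
For n ≥ 2, u_n depends only on (n - 2) mod 6. (364 - 2) mod 6 = 2, so u_{364} = u_4 = 40.

40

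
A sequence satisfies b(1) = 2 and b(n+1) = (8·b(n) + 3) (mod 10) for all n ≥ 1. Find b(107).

5

We have b(1) = 2,  b(2) = 9,  b(3) = 5,  b(4) = 3,  b(5) = 7,  b(6) = 9.
Since b(6) = b(2) = 9, the sequence is eventually periodic: after a pre-period of length 1 it cycles with period 4.
For n ≥ 2, b(n) depends only on (n - 2) mod 4. (107 - 2) mod 4 = 1, so b(107) = b(3) = 5.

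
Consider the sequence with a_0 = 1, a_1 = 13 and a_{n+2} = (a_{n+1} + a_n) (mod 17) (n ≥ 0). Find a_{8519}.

0

Listing terms: a_0 = 1, a_1 = 13, a_2 = 14, a_3 = 10, a_4 = 7, a_5 = 0, a_6 = 7, a_7 = 7, a_8 = 14, a_9 = 4, a_{10} = 1, a_{11} = 5, a_{12} = 6, a_{13} = 11, a_{14} = 0, a_{15} = 11, a_{16} = 11, a_{17} = 5, a_{18} = 16, a_{19} = 4, a_{20} = 3, a_{21} = 7, a_{22} = 10, a_{23} = 0, a_{24} = 10, a_{25} = 10, a_{26} = 3, a_{27} = 13, a_{28} = 16, a_{29} = 12, a_{30} = 11, a_{31} = 6, a_{32} = 0, a_{33} = 6, a_{34} = 6, a_{35} = 12, a_{36} = 1, a_{37} = 13.
Since (a_{36}, a_{37}) = (a_0, a_1) = (1, 13) (two consecutive terms determine the rest), the sequence is periodic with period 36.
(8519 - 0) mod 36 = 23, so a_{8519} = a_{23} = 0.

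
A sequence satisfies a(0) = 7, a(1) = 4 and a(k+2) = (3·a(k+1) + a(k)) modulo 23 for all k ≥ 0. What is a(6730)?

Computing terms: a(0) = 7; a(1) = 4; a(2) = 19; a(3) = 15; a(4) = 18; a(5) = 0; a(6) = 18; a(7) = 8; a(8) = 19; a(9) = 19; a(10) = 7; a(11) = 17; a(12) = 12; a(13) = 7; a(14) = 10; a(15) = 14; a(16) = 6; a(17) = 9; a(18) = 10; a(19) = 16; a(20) = 12; a(21) = 6; a(22) = 7; a(23) = 4.
The sequence repeats with period 22.
(6730 - 0) mod 22 = 20, so a(6730) = a(20) = 12.

12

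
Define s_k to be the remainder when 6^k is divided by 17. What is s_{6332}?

13

s_0 = 1; s_1 = 6; s_2 = 2; s_3 = 12; s_4 = 4; s_5 = 7; s_6 = 8; s_7 = 14; s_8 = 16; s_9 = 11; s_{10} = 15; s_{11} = 5; s_{12} = 13; s_{13} = 10; s_{14} = 9; s_{15} = 3; s_{16} = 1.
The sequence repeats with period 16.
(6332 - 0) mod 16 = 12, so s_{6332} = s_{12} = 13.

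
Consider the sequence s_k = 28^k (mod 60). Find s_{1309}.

28

Listing terms: s_0 = 1; s_1 = 28; s_2 = 4; s_3 = 52; s_4 = 16; s_5 = 28.
Since s_5 = s_1 = 28, the sequence is eventually periodic: after a pre-period of length 1 it cycles with period 4.
For k ≥ 1, s_k depends only on (k - 1) mod 4. (1309 - 1) mod 4 = 0, so s_{1309} = s_1 = 28.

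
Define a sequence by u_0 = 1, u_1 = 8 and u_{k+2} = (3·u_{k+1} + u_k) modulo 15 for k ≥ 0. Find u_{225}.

Computing terms: u_0 = 1, u_1 = 8, u_2 = 10, u_3 = 8, u_4 = 4, u_5 = 5, u_6 = 4, u_7 = 2, u_8 = 10, u_9 = 2, u_{10} = 1, u_{11} = 5, u_{12} = 1, u_{13} = 8.
Since (u_{12}, u_{13}) = (u_0, u_1) = (1, 8) (two consecutive terms determine the rest), the sequence is periodic with period 12.
So u_{225} = u_{0 + ((225-0) mod 12)} = u_9 = 2.

2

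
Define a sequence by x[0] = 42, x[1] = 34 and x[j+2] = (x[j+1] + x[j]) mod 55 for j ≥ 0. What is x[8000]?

Listing terms: x[0] = 42,  x[1] = 34,  x[2] = 21,  x[3] = 0,  x[4] = 21,  x[5] = 21,  x[6] = 42,  x[7] = 8,  x[8] = 50,  x[9] = 3,  x[10] = 53,  x[11] = 1,  x[12] = 54,  x[13] = 0,  x[14] = 54,  x[15] = 54,  x[16] = 53,  x[17] = 52,  x[18] = 50,  x[19] = 47,  x[20] = 42,  x[21] = 34.
Since (x[20], x[21]) = (x[0], x[1]) = (42, 34) (two consecutive terms determine the rest), the sequence is periodic with period 20.
(8000 - 0) mod 20 = 0, so x[8000] = x[0] = 42.

42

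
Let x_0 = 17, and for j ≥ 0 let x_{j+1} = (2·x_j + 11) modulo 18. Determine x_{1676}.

Listing terms: x_0 = 17,  x_1 = 9,  x_2 = 11,  x_3 = 15,  x_4 = 5,  x_5 = 3,  x_6 = 17.
Since x_6 = x_0 = 17, the sequence is periodic with period 6.
So x_{1676} = x_{0 + ((1676-0) mod 6)} = x_2 = 11.

11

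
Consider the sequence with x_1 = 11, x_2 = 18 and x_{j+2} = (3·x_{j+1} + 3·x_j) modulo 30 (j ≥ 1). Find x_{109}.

x_1 = 11, x_2 = 18, x_3 = 27, x_4 = 15, x_5 = 6, x_6 = 3, x_7 = 27, x_8 = 0, x_9 = 21, x_{10} = 3, x_{11} = 12, x_{12} = 15, x_{13} = 21, x_{14} = 18, x_{15} = 27.
Since (x_{14}, x_{15}) = (x_2, x_3) = (18, 27) (two consecutive terms determine the rest), the sequence is eventually periodic: after a pre-period of length 1 it cycles with period 12.
For j ≥ 2, x_j depends only on (j - 2) mod 12. (109 - 2) mod 12 = 11, so x_{109} = x_{13} = 21.

21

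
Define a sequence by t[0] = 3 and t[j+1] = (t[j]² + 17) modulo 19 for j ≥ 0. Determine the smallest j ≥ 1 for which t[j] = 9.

2

t[0] = 3,  t[1] = 7,  t[2] = 9,  t[3] = 3.
The sequence repeats with period 3.
The value 9 first appears (with j ≥ 1) at t[2].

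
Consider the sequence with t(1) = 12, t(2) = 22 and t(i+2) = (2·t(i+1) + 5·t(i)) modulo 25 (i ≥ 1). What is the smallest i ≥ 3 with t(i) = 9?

7

Computing terms: t(1) = 12; t(2) = 22; t(3) = 4; t(4) = 18; t(5) = 6; t(6) = 2; t(7) = 9; t(8) = 3; t(9) = 1; t(10) = 17; t(11) = 14; t(12) = 13; t(13) = 21; t(14) = 7; t(15) = 19; t(16) = 23; t(17) = 16; t(18) = 22; t(19) = 24; t(20) = 8; t(21) = 11; t(22) = 12; t(23) = 4; t(24) = 18.
Since (t(23), t(24)) = (t(3), t(4)) = (4, 18) (two consecutive terms determine the rest), the sequence is eventually periodic: after a pre-period of length 2 it cycles with period 20.
The value 9 first appears (with i ≥ 3) at t(7).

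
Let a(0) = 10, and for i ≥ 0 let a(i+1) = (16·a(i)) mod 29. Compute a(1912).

15

We have a(0) = 10, a(1) = 15, a(2) = 8, a(3) = 12, a(4) = 18, a(5) = 27, a(6) = 26, a(7) = 10.
Since a(7) = a(0) = 10, the sequence is periodic with period 7.
So a(1912) = a(0 + ((1912-0) mod 7)) = a(1) = 15.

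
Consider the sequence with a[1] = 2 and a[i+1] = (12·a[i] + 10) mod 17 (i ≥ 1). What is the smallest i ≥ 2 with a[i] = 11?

4

Listing terms: a[1] = 2; a[2] = 0; a[3] = 10; a[4] = 11; a[5] = 6; a[6] = 14; a[7] = 8; a[8] = 4; a[9] = 7; a[10] = 9; a[11] = 16; a[12] = 15; a[13] = 3; a[14] = 12; a[15] = 1; a[16] = 5; a[17] = 2.
The sequence repeats with period 16.
The value 11 first appears (with i ≥ 2) at a[4].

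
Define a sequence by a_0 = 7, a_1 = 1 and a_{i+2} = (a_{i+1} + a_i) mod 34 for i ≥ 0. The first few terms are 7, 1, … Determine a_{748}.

Computing terms: a_0 = 7; a_1 = 1; a_2 = 8; a_3 = 9; a_4 = 17; a_5 = 26; a_6 = 9; a_7 = 1; a_8 = 10; a_9 = 11; a_{10} = 21; a_{11} = 32; a_{12} = 19; a_{13} = 17; a_{14} = 2; a_{15} = 19; a_{16} = 21; a_{17} = 6; a_{18} = 27; a_{19} = 33; a_{20} = 26; a_{21} = 25; a_{22} = 17; a_{23} = 8; a_{24} = 25; a_{25} = 33; a_{26} = 24; a_{27} = 23; a_{28} = 13; a_{29} = 2; a_{30} = 15; a_{31} = 17; a_{32} = 32; a_{33} = 15; a_{34} = 13; a_{35} = 28; a_{36} = 7; a_{37} = 1.
Since (a_{36}, a_{37}) = (a_0, a_1) = (7, 1) (two consecutive terms determine the rest), the sequence is periodic with period 36.
(748 - 0) mod 36 = 28, so a_{748} = a_{28} = 13.

13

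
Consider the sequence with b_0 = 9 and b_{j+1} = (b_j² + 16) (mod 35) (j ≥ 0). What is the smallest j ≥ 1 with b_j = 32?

4

Listing terms: b_0 = 9, b_1 = 27, b_2 = 10, b_3 = 11, b_4 = 32, b_5 = 25, b_6 = 11.
Since b_6 = b_3 = 11, the sequence is eventually periodic: after a pre-period of length 3 it cycles with period 3.
The value 32 first appears (with j ≥ 1) at b_4.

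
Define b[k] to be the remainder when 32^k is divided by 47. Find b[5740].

3

b[0] = 1,  b[1] = 32,  b[2] = 37,  b[3] = 9,  b[4] = 6,  b[5] = 4,  b[6] = 34,  b[7] = 7,  b[8] = 36,  b[9] = 24,  b[10] = 16,  b[11] = 42,  b[12] = 28,  b[13] = 3,  b[14] = 2,  b[15] = 17,  b[16] = 27,  b[17] = 18,  b[18] = 12,  b[19] = 8,  b[20] = 21,  b[21] = 14,  b[22] = 25,  b[23] = 1.
The sequence repeats with period 23.
So b[5740] = b[0 + ((5740-0) mod 23)] = b[13] = 3.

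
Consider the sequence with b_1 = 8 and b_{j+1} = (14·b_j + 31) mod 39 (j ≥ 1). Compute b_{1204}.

We have b_1 = 8,  b_2 = 26,  b_3 = 5,  b_4 = 23,  b_5 = 2,  b_6 = 20,  b_7 = 38,  b_8 = 17,  b_9 = 35,  b_{10} = 14,  b_{11} = 32,  b_{12} = 11,  b_{13} = 29,  b_{14} = 8.
Since b_{14} = b_1 = 8, the sequence is periodic with period 13.
(1204 - 1) mod 13 = 7, so b_{1204} = b_8 = 17.

17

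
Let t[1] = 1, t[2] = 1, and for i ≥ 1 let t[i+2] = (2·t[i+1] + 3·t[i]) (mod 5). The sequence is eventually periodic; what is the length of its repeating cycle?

4

We have t[1] = 1, t[2] = 1, t[3] = 0, t[4] = 3, t[5] = 1, t[6] = 1.
The sequence repeats with period 4.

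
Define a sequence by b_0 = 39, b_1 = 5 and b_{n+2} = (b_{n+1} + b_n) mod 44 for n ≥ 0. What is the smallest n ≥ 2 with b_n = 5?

Computing terms: b_0 = 39,  b_1 = 5,  b_2 = 0,  b_3 = 5,  b_4 = 5,  b_5 = 10,  b_6 = 15,  b_7 = 25,  b_8 = 40,  b_9 = 21,  b_{10} = 17,  b_{11} = 38,  b_{12} = 11,  b_{13} = 5,  b_{14} = 16,  b_{15} = 21,  b_{16} = 37,  b_{17} = 14,  b_{18} = 7,  b_{19} = 21,  b_{20} = 28,  b_{21} = 5,  b_{22} = 33,  b_{23} = 38,  b_{24} = 27,  b_{25} = 21,  b_{26} = 4,  b_{27} = 25,  b_{28} = 29,  b_{29} = 10,  b_{30} = 39,  b_{31} = 5.
Since (b_{30}, b_{31}) = (b_0, b_1) = (39, 5) (two consecutive terms determine the rest), the sequence is periodic with period 30.
The value 5 first appears (with n ≥ 2) at b_3.

3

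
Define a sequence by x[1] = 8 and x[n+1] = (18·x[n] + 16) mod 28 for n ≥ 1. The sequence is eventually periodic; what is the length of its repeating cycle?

3

Listing terms: x[1] = 8,  x[2] = 20,  x[3] = 12,  x[4] = 8.
Since x[4] = x[1] = 8, the sequence is periodic with period 3.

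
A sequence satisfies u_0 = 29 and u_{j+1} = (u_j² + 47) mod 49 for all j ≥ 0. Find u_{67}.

Computing terms: u_0 = 29; u_1 = 6; u_2 = 34; u_3 = 27; u_4 = 41; u_5 = 13; u_6 = 20; u_7 = 6.
Since u_7 = u_1 = 6, the sequence is eventually periodic: after a pre-period of length 1 it cycles with period 6.
For j ≥ 1, u_j depends only on (j - 1) mod 6. (67 - 1) mod 6 = 0, so u_{67} = u_1 = 6.

6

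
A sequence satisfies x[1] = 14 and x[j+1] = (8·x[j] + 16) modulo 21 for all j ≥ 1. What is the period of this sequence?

7

Listing terms: x[1] = 14,  x[2] = 2,  x[3] = 11,  x[4] = 20,  x[5] = 8,  x[6] = 17,  x[7] = 5,  x[8] = 14.
The sequence repeats with period 7.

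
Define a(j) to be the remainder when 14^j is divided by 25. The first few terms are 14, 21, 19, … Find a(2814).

16

We have a(1) = 14, a(2) = 21, a(3) = 19, a(4) = 16, a(5) = 24, a(6) = 11, a(7) = 4, a(8) = 6, a(9) = 9, a(10) = 1, a(11) = 14.
Since a(11) = a(1) = 14, the sequence is periodic with period 10.
(2814 - 1) mod 10 = 3, so a(2814) = a(4) = 16.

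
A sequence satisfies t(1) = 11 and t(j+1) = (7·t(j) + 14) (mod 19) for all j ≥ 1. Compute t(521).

15

Listing terms: t(1) = 11, t(2) = 15, t(3) = 5, t(4) = 11.
Since t(4) = t(1) = 11, the sequence is periodic with period 3.
(521 - 1) mod 3 = 1, so t(521) = t(2) = 15.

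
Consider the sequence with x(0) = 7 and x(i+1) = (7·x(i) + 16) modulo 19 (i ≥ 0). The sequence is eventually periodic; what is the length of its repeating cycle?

Listing terms: x(0) = 7, x(1) = 8, x(2) = 15, x(3) = 7.
The sequence repeats with period 3.

3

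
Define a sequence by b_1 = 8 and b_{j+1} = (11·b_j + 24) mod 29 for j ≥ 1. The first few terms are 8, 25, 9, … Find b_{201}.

b_1 = 8; b_2 = 25; b_3 = 9; b_4 = 7; b_5 = 14; b_6 = 4; b_7 = 10; b_8 = 18; b_9 = 19; b_{10} = 1; b_{11} = 6; b_{12} = 3; b_{13} = 28; b_{14} = 13; b_{15} = 22; b_{16} = 5; b_{17} = 21; b_{18} = 23; b_{19} = 16; b_{20} = 26; b_{21} = 20; b_{22} = 12; b_{23} = 11; b_{24} = 0; b_{25} = 24; b_{26} = 27; b_{27} = 2; b_{28} = 17; b_{29} = 8.
Since b_{29} = b_1 = 8, the sequence is periodic with period 28.
(201 - 1) mod 28 = 4, so b_{201} = b_5 = 14.

14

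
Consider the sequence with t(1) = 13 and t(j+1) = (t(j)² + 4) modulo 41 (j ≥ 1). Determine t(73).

13

Computing terms: t(1) = 13, t(2) = 9, t(3) = 3, t(4) = 13.
Since t(4) = t(1) = 13, the sequence is periodic with period 3.
So t(73) = t(1 + ((73-1) mod 3)) = t(1) = 13.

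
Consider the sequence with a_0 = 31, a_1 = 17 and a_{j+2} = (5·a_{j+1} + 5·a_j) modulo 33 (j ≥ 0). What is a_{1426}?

32

We have a_0 = 31,  a_1 = 17,  a_2 = 9,  a_3 = 31,  a_4 = 2,  a_5 = 0,  a_6 = 10,  a_7 = 17,  a_8 = 3,  a_9 = 1,  a_{10} = 20,  a_{11} = 6,  a_{12} = 31,  a_{13} = 20,  a_{14} = 24,  a_{15} = 22,  a_{16} = 32,  a_{17} = 6,  a_{18} = 25,  a_{19} = 23,  a_{20} = 9,  a_{21} = 28,  a_{22} = 20,  a_{23} = 9,  a_{24} = 13,  a_{25} = 11,  a_{26} = 21,  a_{27} = 28,  a_{28} = 14,  a_{29} = 12,  a_{30} = 31,  a_{31} = 17.
The sequence repeats with period 30.
So a_{1426} = a_{0 + ((1426-0) mod 30)} = a_{16} = 32.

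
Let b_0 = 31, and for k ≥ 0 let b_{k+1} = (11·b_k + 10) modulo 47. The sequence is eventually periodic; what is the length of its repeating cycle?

46

Listing terms: b_0 = 31; b_1 = 22; b_2 = 17; b_3 = 9; b_4 = 15; b_5 = 34; b_6 = 8; b_7 = 4; b_8 = 7; b_9 = 40; b_{10} = 27; b_{11} = 25; b_{12} = 3; b_{13} = 43; b_{14} = 13; b_{15} = 12; b_{16} = 1; b_{17} = 21; b_{18} = 6; b_{19} = 29; b_{20} = 0; b_{21} = 10; b_{22} = 26; b_{23} = 14; b_{24} = 23; b_{25} = 28; b_{26} = 36; b_{27} = 30; b_{28} = 11; b_{29} = 37; b_{30} = 41; b_{31} = 38; b_{32} = 5; b_{33} = 18; b_{34} = 20; b_{35} = 42; b_{36} = 2; b_{37} = 32; b_{38} = 33; b_{39} = 44; b_{40} = 24; b_{41} = 39; b_{42} = 16; b_{43} = 45; b_{44} = 35; b_{45} = 19; b_{46} = 31.
The sequence repeats with period 46.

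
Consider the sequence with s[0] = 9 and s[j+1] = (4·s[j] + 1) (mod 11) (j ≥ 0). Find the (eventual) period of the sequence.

Computing terms: s[0] = 9,  s[1] = 4,  s[2] = 6,  s[3] = 3,  s[4] = 2,  s[5] = 9.
The sequence repeats with period 5.

5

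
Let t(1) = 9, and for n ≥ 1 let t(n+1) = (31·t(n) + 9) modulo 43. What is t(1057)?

t(1) = 9; t(2) = 30; t(3) = 36; t(4) = 7; t(5) = 11; t(6) = 6; t(7) = 23; t(8) = 34; t(9) = 31; t(10) = 24; t(11) = 22; t(12) = 3; t(13) = 16; t(14) = 32; t(15) = 12; t(16) = 37; t(17) = 38; t(18) = 26; t(19) = 41; t(20) = 33; t(21) = 0; t(22) = 9.
The sequence repeats with period 21.
So t(1057) = t(1 + ((1057-1) mod 21)) = t(7) = 23.

23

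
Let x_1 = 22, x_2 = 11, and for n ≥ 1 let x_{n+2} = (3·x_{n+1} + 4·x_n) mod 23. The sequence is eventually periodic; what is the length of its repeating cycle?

Listing terms: x_1 = 22, x_2 = 11, x_3 = 6, x_4 = 16, x_5 = 3, x_6 = 4, x_7 = 1, x_8 = 19, x_9 = 15, x_{10} = 6, x_{11} = 9, x_{12} = 5, x_{13} = 5, x_{14} = 12, x_{15} = 10, x_{16} = 9, x_{17} = 21, x_{18} = 7, x_{19} = 13, x_{20} = 21, x_{21} = 0, x_{22} = 15, x_{23} = 22, x_{24} = 11.
The sequence repeats with period 22.

22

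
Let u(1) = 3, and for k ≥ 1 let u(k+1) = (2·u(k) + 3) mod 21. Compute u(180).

Computing terms: u(1) = 3, u(2) = 9, u(3) = 0, u(4) = 3.
Since u(4) = u(1) = 3, the sequence is periodic with period 3.
(180 - 1) mod 3 = 2, so u(180) = u(3) = 0.

0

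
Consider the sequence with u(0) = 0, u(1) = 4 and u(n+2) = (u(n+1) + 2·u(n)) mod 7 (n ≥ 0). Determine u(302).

Computing terms: u(0) = 0, u(1) = 4, u(2) = 4, u(3) = 5, u(4) = 6, u(5) = 2, u(6) = 0, u(7) = 4.
The sequence repeats with period 6.
So u(302) = u(0 + ((302-0) mod 6)) = u(2) = 4.

4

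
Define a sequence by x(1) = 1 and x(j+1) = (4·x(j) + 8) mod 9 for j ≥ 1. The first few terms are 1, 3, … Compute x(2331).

Listing terms: x(1) = 1, x(2) = 3, x(3) = 2, x(4) = 7, x(5) = 0, x(6) = 8, x(7) = 4, x(8) = 6, x(9) = 5, x(10) = 1.
The sequence repeats with period 9.
So x(2331) = x(1 + ((2331-1) mod 9)) = x(9) = 5.

5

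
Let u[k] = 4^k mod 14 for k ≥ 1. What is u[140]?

We have u[1] = 4, u[2] = 2, u[3] = 8, u[4] = 4.
The sequence repeats with period 3.
So u[140] = u[1 + ((140-1) mod 3)] = u[2] = 2.

2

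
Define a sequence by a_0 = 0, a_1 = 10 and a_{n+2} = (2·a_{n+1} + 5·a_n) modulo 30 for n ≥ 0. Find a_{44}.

a_0 = 0,  a_1 = 10,  a_2 = 20,  a_3 = 0,  a_4 = 10.
Since (a_3, a_4) = (a_0, a_1) = (0, 10) (two consecutive terms determine the rest), the sequence is periodic with period 3.
(44 - 0) mod 3 = 2, so a_{44} = a_2 = 20.

20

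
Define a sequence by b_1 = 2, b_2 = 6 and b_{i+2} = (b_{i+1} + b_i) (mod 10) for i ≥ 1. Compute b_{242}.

6

Listing terms: b_1 = 2,  b_2 = 6,  b_3 = 8,  b_4 = 4,  b_5 = 2,  b_6 = 6.
Since (b_5, b_6) = (b_1, b_2) = (2, 6) (two consecutive terms determine the rest), the sequence is periodic with period 4.
So b_{242} = b_{1 + ((242-1) mod 4)} = b_2 = 6.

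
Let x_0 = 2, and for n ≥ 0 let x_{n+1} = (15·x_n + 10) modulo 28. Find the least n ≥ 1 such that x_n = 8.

Listing terms: x_0 = 2, x_1 = 12, x_2 = 22, x_3 = 4, x_4 = 14, x_5 = 24, x_6 = 6, x_7 = 16, x_8 = 26, x_9 = 8, x_{10} = 18, x_{11} = 0, x_{12} = 10, x_{13} = 20, x_{14} = 2.
The sequence repeats with period 14.
The value 8 first appears (with n ≥ 1) at x_9.

9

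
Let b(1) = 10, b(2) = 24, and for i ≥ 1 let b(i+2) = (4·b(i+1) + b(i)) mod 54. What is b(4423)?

b(1) = 10, b(2) = 24, b(3) = 52, b(4) = 16, b(5) = 8, b(6) = 48, b(7) = 38, b(8) = 38, b(9) = 28, b(10) = 42, b(11) = 34, b(12) = 16, b(13) = 44, b(14) = 30, b(15) = 2, b(16) = 38, b(17) = 46, b(18) = 6, b(19) = 16, b(20) = 16, b(21) = 26, b(22) = 12, b(23) = 20, b(24) = 38, b(25) = 10, b(26) = 24.
Since (b(25), b(26)) = (b(1), b(2)) = (10, 24) (two consecutive terms determine the rest), the sequence is periodic with period 24.
So b(4423) = b(1 + ((4423-1) mod 24)) = b(7) = 38.

38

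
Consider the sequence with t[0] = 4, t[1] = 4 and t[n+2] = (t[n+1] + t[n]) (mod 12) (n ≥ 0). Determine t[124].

t[0] = 4,  t[1] = 4,  t[2] = 8,  t[3] = 0,  t[4] = 8,  t[5] = 8,  t[6] = 4,  t[7] = 0,  t[8] = 4,  t[9] = 4.
Since (t[8], t[9]) = (t[0], t[1]) = (4, 4) (two consecutive terms determine the rest), the sequence is periodic with period 8.
So t[124] = t[0 + ((124-0) mod 8)] = t[4] = 8.

8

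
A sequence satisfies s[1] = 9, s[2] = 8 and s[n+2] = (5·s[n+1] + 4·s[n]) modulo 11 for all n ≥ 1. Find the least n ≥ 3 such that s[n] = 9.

Listing terms: s[1] = 9; s[2] = 8; s[3] = 10; s[4] = 5; s[5] = 10; s[6] = 4; s[7] = 5; s[8] = 8; s[9] = 5; s[10] = 2; s[11] = 8; s[12] = 4; s[13] = 8; s[14] = 1; s[15] = 4; s[16] = 2; s[17] = 4; s[18] = 6; s[19] = 2; s[20] = 1; s[21] = 2; s[22] = 3; s[23] = 1; s[24] = 6; s[25] = 1; s[26] = 7; s[27] = 6; s[28] = 3; s[29] = 6; s[30] = 9; s[31] = 3; s[32] = 7; s[33] = 3; s[34] = 10; s[35] = 7; s[36] = 9; s[37] = 7; s[38] = 5; s[39] = 9; s[40] = 10; s[41] = 9; s[42] = 8.
The sequence repeats with period 40.
The value 9 first appears (with n ≥ 3) at s[30].

30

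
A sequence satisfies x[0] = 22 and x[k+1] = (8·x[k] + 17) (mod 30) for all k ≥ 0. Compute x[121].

Computing terms: x[0] = 22,  x[1] = 13,  x[2] = 1,  x[3] = 25,  x[4] = 7,  x[5] = 13.
Since x[5] = x[1] = 13, the sequence is eventually periodic: after a pre-period of length 1 it cycles with period 4.
For k ≥ 1, x[k] depends only on (k - 1) mod 4. (121 - 1) mod 4 = 0, so x[121] = x[1] = 13.

13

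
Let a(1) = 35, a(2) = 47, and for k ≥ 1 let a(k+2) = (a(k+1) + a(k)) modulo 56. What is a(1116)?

4

Computing terms: a(1) = 35; a(2) = 47; a(3) = 26; a(4) = 17; a(5) = 43; a(6) = 4; a(7) = 47; a(8) = 51; a(9) = 42; a(10) = 37; a(11) = 23; a(12) = 4; a(13) = 27; a(14) = 31; a(15) = 2; a(16) = 33; a(17) = 35; a(18) = 12; a(19) = 47; a(20) = 3; a(21) = 50; a(22) = 53; a(23) = 47; a(24) = 44; a(25) = 35; a(26) = 23; a(27) = 2; a(28) = 25; a(29) = 27; a(30) = 52; a(31) = 23; a(32) = 19; a(33) = 42; a(34) = 5; a(35) = 47; a(36) = 52; a(37) = 43; a(38) = 39; a(39) = 26; a(40) = 9; a(41) = 35; a(42) = 44; a(43) = 23; a(44) = 11; a(45) = 34; a(46) = 45; a(47) = 23; a(48) = 12; a(49) = 35; a(50) = 47.
The sequence repeats with period 48.
(1116 - 1) mod 48 = 11, so a(1116) = a(12) = 4.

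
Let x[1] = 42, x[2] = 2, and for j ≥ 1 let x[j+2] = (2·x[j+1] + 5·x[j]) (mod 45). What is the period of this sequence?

Listing terms: x[1] = 42,  x[2] = 2,  x[3] = 34,  x[4] = 33,  x[5] = 11,  x[6] = 7,  x[7] = 24,  x[8] = 38,  x[9] = 16,  x[10] = 42,  x[11] = 29,  x[12] = 43,  x[13] = 6,  x[14] = 2,  x[15] = 34.
Since (x[14], x[15]) = (x[2], x[3]) = (2, 34) (two consecutive terms determine the rest), the sequence is eventually periodic: after a pre-period of length 1 it cycles with period 12.

12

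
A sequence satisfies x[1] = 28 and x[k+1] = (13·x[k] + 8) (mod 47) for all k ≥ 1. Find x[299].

x[1] = 28, x[2] = 43, x[3] = 3, x[4] = 0, x[5] = 8, x[6] = 18, x[7] = 7, x[8] = 5, x[9] = 26, x[10] = 17, x[11] = 41, x[12] = 24, x[13] = 38, x[14] = 32, x[15] = 1, x[16] = 21, x[17] = 46, x[18] = 42, x[19] = 37, x[20] = 19, x[21] = 20, x[22] = 33, x[23] = 14, x[24] = 2, x[25] = 34, x[26] = 27, x[27] = 30, x[28] = 22, x[29] = 12, x[30] = 23, x[31] = 25, x[32] = 4, x[33] = 13, x[34] = 36, x[35] = 6, x[36] = 39, x[37] = 45, x[38] = 29, x[39] = 9, x[40] = 31, x[41] = 35, x[42] = 40, x[43] = 11, x[44] = 10, x[45] = 44, x[46] = 16, x[47] = 28.
Since x[47] = x[1] = 28, the sequence is periodic with period 46.
(299 - 1) mod 46 = 22, so x[299] = x[23] = 14.

14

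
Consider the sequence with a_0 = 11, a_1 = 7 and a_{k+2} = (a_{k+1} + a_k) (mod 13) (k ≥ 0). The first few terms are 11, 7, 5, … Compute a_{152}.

11

Computing terms: a_0 = 11, a_1 = 7, a_2 = 5, a_3 = 12, a_4 = 4, a_5 = 3, a_6 = 7, a_7 = 10, a_8 = 4, a_9 = 1, a_{10} = 5, a_{11} = 6, a_{12} = 11, a_{13} = 4, a_{14} = 2, a_{15} = 6, a_{16} = 8, a_{17} = 1, a_{18} = 9, a_{19} = 10, a_{20} = 6, a_{21} = 3, a_{22} = 9, a_{23} = 12, a_{24} = 8, a_{25} = 7, a_{26} = 2, a_{27} = 9, a_{28} = 11, a_{29} = 7.
Since (a_{28}, a_{29}) = (a_0, a_1) = (11, 7) (two consecutive terms determine the rest), the sequence is periodic with period 28.
(152 - 0) mod 28 = 12, so a_{152} = a_{12} = 11.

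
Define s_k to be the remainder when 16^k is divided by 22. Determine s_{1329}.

20

Computing terms: s_1 = 16,  s_2 = 14,  s_3 = 4,  s_4 = 20,  s_5 = 12,  s_6 = 16.
The sequence repeats with period 5.
(1329 - 1) mod 5 = 3, so s_{1329} = s_4 = 20.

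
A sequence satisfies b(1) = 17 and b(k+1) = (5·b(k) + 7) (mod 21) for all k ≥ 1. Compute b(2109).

Listing terms: b(1) = 17,  b(2) = 8,  b(3) = 5,  b(4) = 11,  b(5) = 20,  b(6) = 2,  b(7) = 17.
Since b(7) = b(1) = 17, the sequence is periodic with period 6.
(2109 - 1) mod 6 = 2, so b(2109) = b(3) = 5.

5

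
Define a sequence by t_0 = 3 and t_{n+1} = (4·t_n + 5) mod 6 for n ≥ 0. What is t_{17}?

We have t_0 = 3; t_1 = 5; t_2 = 1; t_3 = 3.
Since t_3 = t_0 = 3, the sequence is periodic with period 3.
(17 - 0) mod 3 = 2, so t_{17} = t_2 = 1.

1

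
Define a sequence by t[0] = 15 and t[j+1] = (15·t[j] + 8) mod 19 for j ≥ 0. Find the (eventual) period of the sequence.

We have t[0] = 15, t[1] = 5, t[2] = 7, t[3] = 18, t[4] = 12, t[5] = 17, t[6] = 16, t[7] = 1, t[8] = 4, t[9] = 11, t[10] = 2, t[11] = 0, t[12] = 8, t[13] = 14, t[14] = 9, t[15] = 10, t[16] = 6, t[17] = 3, t[18] = 15.
The sequence repeats with period 18.

18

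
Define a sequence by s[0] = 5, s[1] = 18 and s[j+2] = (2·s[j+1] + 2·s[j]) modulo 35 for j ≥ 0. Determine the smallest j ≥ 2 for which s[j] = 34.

7

Computing terms: s[0] = 5, s[1] = 18, s[2] = 11, s[3] = 23, s[4] = 33, s[5] = 7, s[6] = 10, s[7] = 34, s[8] = 18, s[9] = 34, s[10] = 34, s[11] = 31, s[12] = 25, s[13] = 7, s[14] = 29, s[15] = 2, s[16] = 27, s[17] = 23, s[18] = 30, s[19] = 1, s[20] = 27, s[21] = 21, s[22] = 26, s[23] = 24, s[24] = 30, s[25] = 3, s[26] = 31, s[27] = 33, s[28] = 23, s[29] = 7, s[30] = 25, s[31] = 29, s[32] = 3, s[33] = 29, s[34] = 29, s[35] = 11, s[36] = 10, s[37] = 7, s[38] = 34, s[39] = 12, s[40] = 22, s[41] = 33, s[42] = 5, s[43] = 6, s[44] = 22, s[45] = 21, s[46] = 16, s[47] = 4, s[48] = 5, s[49] = 18.
The sequence repeats with period 48.
The value 34 first appears (with j ≥ 2) at s[7].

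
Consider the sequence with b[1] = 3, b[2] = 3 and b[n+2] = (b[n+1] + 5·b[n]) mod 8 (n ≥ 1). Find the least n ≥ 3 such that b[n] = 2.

Computing terms: b[1] = 3,  b[2] = 3,  b[3] = 2,  b[4] = 1,  b[5] = 3,  b[6] = 0,  b[7] = 7,  b[8] = 7,  b[9] = 2,  b[10] = 5,  b[11] = 7,  b[12] = 0,  b[13] = 3,  b[14] = 3.
Since (b[13], b[14]) = (b[1], b[2]) = (3, 3) (two consecutive terms determine the rest), the sequence is periodic with period 12.
The value 2 first appears (with n ≥ 3) at b[3].

3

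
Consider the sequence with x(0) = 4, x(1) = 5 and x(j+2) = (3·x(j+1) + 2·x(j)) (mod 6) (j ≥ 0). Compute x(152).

1

Listing terms: x(0) = 4,  x(1) = 5,  x(2) = 5,  x(3) = 1,  x(4) = 1,  x(5) = 5,  x(6) = 5.
Since (x(5), x(6)) = (x(1), x(2)) = (5, 5) (two consecutive terms determine the rest), the sequence is eventually periodic: after a pre-period of length 1 it cycles with period 4.
For j ≥ 1, x(j) depends only on (j - 1) mod 4. (152 - 1) mod 4 = 3, so x(152) = x(4) = 1.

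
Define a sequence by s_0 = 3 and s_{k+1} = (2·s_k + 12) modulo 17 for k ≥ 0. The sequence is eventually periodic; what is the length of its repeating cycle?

8

We have s_0 = 3; s_1 = 1; s_2 = 14; s_3 = 6; s_4 = 7; s_5 = 9; s_6 = 13; s_7 = 4; s_8 = 3.
Since s_8 = s_0 = 3, the sequence is periodic with period 8.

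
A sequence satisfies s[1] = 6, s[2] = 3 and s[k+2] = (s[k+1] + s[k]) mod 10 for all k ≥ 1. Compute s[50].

3

Listing terms: s[1] = 6, s[2] = 3, s[3] = 9, s[4] = 2, s[5] = 1, s[6] = 3, s[7] = 4, s[8] = 7, s[9] = 1, s[10] = 8, s[11] = 9, s[12] = 7, s[13] = 6, s[14] = 3.
The sequence repeats with period 12.
(50 - 1) mod 12 = 1, so s[50] = s[2] = 3.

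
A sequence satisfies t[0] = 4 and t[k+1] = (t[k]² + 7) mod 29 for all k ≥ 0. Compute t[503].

11

t[0] = 4,  t[1] = 23,  t[2] = 14,  t[3] = 0,  t[4] = 7,  t[5] = 27,  t[6] = 11,  t[7] = 12,  t[8] = 6,  t[9] = 14.
Since t[9] = t[2] = 14, the sequence is eventually periodic: after a pre-period of length 2 it cycles with period 7.
For k ≥ 2, t[k] depends only on (k - 2) mod 7. (503 - 2) mod 7 = 4, so t[503] = t[6] = 11.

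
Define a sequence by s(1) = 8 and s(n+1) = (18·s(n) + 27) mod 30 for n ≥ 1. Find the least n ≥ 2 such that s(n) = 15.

Computing terms: s(1) = 8; s(2) = 21; s(3) = 15; s(4) = 27; s(5) = 3; s(6) = 21.
Since s(6) = s(2) = 21, the sequence is eventually periodic: after a pre-period of length 1 it cycles with period 4.
The value 15 first appears (with n ≥ 2) at s(3).

3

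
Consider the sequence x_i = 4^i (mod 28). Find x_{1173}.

Listing terms: x_0 = 1,  x_1 = 4,  x_2 = 16,  x_3 = 8,  x_4 = 4.
Since x_4 = x_1 = 4, the sequence is eventually periodic: after a pre-period of length 1 it cycles with period 3.
For i ≥ 1, x_i depends only on (i - 1) mod 3. (1173 - 1) mod 3 = 2, so x_{1173} = x_3 = 8.

8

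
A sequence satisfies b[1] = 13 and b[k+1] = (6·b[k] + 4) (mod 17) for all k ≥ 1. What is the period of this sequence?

Listing terms: b[1] = 13; b[2] = 14; b[3] = 3; b[4] = 5; b[5] = 0; b[6] = 4; b[7] = 11; b[8] = 2; b[9] = 16; b[10] = 15; b[11] = 9; b[12] = 7; b[13] = 12; b[14] = 8; b[15] = 1; b[16] = 10; b[17] = 13.
Since b[17] = b[1] = 13, the sequence is periodic with period 16.

16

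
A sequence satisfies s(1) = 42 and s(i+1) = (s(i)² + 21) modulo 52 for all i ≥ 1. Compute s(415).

We have s(1) = 42, s(2) = 17, s(3) = 50, s(4) = 25, s(5) = 22, s(6) = 37, s(7) = 38, s(8) = 9, s(9) = 50.
Since s(9) = s(3) = 50, the sequence is eventually periodic: after a pre-period of length 2 it cycles with period 6.
For i ≥ 3, s(i) depends only on (i - 3) mod 6. (415 - 3) mod 6 = 4, so s(415) = s(7) = 38.

38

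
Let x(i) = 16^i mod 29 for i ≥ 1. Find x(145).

23

x(1) = 16; x(2) = 24; x(3) = 7; x(4) = 25; x(5) = 23; x(6) = 20; x(7) = 1; x(8) = 16.
Since x(8) = x(1) = 16, the sequence is periodic with period 7.
(145 - 1) mod 7 = 4, so x(145) = x(5) = 23.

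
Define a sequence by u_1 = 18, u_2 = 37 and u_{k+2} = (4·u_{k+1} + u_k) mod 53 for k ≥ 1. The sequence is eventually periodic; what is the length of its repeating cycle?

36

We have u_1 = 18, u_2 = 37, u_3 = 7, u_4 = 12, u_5 = 2, u_6 = 20, u_7 = 29, u_8 = 30, u_9 = 43, u_{10} = 43, u_{11} = 3, u_{12} = 2, u_{13} = 11, u_{14} = 46, u_{15} = 36, u_{16} = 31, u_{17} = 1, u_{18} = 35, u_{19} = 35, u_{20} = 16, u_{21} = 46, u_{22} = 41, u_{23} = 51, u_{24} = 33, u_{25} = 24, u_{26} = 23, u_{27} = 10, u_{28} = 10, u_{29} = 50, u_{30} = 51, u_{31} = 42, u_{32} = 7, u_{33} = 17, u_{34} = 22, u_{35} = 52, u_{36} = 18, u_{37} = 18, u_{38} = 37.
Since (u_{37}, u_{38}) = (u_1, u_2) = (18, 37) (two consecutive terms determine the rest), the sequence is periodic with period 36.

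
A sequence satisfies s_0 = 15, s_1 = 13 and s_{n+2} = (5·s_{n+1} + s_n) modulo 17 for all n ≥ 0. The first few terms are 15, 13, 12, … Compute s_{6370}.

2

s_0 = 15, s_1 = 13, s_2 = 12, s_3 = 5, s_4 = 3, s_5 = 3, s_6 = 1, s_7 = 8, s_8 = 7, s_9 = 9, s_{10} = 1, s_{11} = 14, s_{12} = 3, s_{13} = 12, s_{14} = 12, s_{15} = 4, s_{16} = 15, s_{17} = 11, s_{18} = 2, s_{19} = 4, s_{20} = 5, s_{21} = 12, s_{22} = 14, s_{23} = 14, s_{24} = 16, s_{25} = 9, s_{26} = 10, s_{27} = 8, s_{28} = 16, s_{29} = 3, s_{30} = 14, s_{31} = 5, s_{32} = 5, s_{33} = 13, s_{34} = 2, s_{35} = 6, s_{36} = 15, s_{37} = 13.
The sequence repeats with period 36.
So s_{6370} = s_{0 + ((6370-0) mod 36)} = s_{34} = 2.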